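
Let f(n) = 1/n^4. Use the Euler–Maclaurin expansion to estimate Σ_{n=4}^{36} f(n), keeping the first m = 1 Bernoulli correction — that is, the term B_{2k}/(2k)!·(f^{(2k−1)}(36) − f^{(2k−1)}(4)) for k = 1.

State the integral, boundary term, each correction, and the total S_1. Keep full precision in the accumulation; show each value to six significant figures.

S_1 ≈ 0.00748013

∫_4^36 1/x^4 dx evaluates to 0.00520119.
Endpoint term: (f(4) + f(36))/2 = (0.00390625 + 5.95374e-07)/2 = 0.00195342.
Running total after boundary: 0.00715461.
Correction k=1: B_{2}/2! · (f^{(1)}(36) − f^{(1)}(4)) = 1/12 · (-6.61527e-08 − (-0.00390625)) = 0.000325515.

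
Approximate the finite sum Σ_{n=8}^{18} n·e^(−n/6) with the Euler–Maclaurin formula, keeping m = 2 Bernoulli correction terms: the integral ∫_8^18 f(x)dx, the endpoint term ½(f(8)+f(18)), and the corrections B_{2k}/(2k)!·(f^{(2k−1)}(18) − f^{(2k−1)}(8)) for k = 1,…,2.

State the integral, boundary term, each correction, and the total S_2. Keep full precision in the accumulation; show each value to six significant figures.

S_2 ≈ 16.4743

∫_8^18 x·e^(−x/6) dx evaluates to 14.9728.
Boundary: ½(f(8) + f(18)) = ½(2.10878 + 0.896167) = 1.50247.
So far: 16.4753.
Order-1 term: 1/12 · (-0.0995741 − (-0.0878657)) = -0.000975702.
After k=1: 16.4743.
Order-2 term: −1/720 · (0.00000 − 0.0122036) = 1.69494e-05.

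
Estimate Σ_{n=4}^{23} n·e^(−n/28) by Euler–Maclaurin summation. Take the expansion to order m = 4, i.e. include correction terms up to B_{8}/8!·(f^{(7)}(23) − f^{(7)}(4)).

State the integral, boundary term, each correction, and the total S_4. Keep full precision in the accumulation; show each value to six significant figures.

S_4 ≈ 155.420

∫_4^23 x·e^(−x/28) dx evaluates to 148.684.
½[f(4) + f(23)] = ½[3.46751 + 10.1155] = 6.79149.
Integral + boundary = 155.476.
Order-1 term: 1/12 · (0.0785362 − 0.743038) = -0.0553752.
Partial sum through k=1: 155.420.
Order-2 term: −1/720 · (0.00122212 − 0.00315918) = 2.69036e-06.
Partial sum through k=2: 155.420.
Order-3 term: 1/30240 · (2.98988e-06 − 6.85025e-06) = -1.27658e-10.
Partial sum through k=3: 155.420.
Order-4 term: −1/1209600 · (5.63895e-09 − 1.23354e-08) = 5.53608e-15.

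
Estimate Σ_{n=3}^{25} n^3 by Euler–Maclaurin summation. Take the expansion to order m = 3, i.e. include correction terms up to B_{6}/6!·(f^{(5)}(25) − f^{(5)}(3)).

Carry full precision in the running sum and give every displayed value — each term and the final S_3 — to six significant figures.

Integral: ∫_3^25 x^3 dx = 97636.0.
Endpoint term: (f(3) + f(25))/2 = (27.0000 + 15625.0)/2 = 7826.00.
So far: 105462.
Correction k=1: B_{2}/2! · (f^{(1)}(25) − f^{(1)}(3)) = 1/12 · (1875.00 − 27.0000) = 154.000.
Partial sum through k=1: 105616.
Correction k=2: B_{4}/4! · (f^{(3)}(25) − f^{(3)}(3)) = −1/720 · (6.00000 − 6.00000) = 0.00000.
Partial sum through k=2: 105616.
Correction k=3: B_{6}/6! · (f^{(5)}(25) − f^{(5)}(3)) = 1/30240 · (0.00000 − 0.00000) = 0.00000.

S_3 ≈ 105616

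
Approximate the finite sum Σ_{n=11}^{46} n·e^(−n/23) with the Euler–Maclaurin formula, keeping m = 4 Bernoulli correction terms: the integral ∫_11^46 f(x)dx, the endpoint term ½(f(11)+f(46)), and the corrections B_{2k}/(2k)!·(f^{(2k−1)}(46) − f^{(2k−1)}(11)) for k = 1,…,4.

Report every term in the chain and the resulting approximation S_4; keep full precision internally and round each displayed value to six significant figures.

S_4 ≈ 276.438

∫_11^46 x·e^(−x/23) dx evaluates to 269.954.
½[f(11) + f(46)] = ½[6.81847 + 6.22542] = 6.52194.
Running total after boundary: 276.476.
Order-1 term: 1/12 · (-0.135335 − 0.323405) = -0.0382284.
Partial sum through k=1: 276.438.
Order-2 term: −1/720 · (0.000255832 − 0.00295487) = 3.74866e-06.
Partial sum through k=2: 276.438.
Order-3 term: 1/30240 · (1.45084e-06 − 1.00159e-05) = -2.83235e-10.
Partial sum through k=3: 276.438.
Order-4 term: −1/1209600 · (4.57103e-09 − 2.73080e-08) = 1.87971e-14.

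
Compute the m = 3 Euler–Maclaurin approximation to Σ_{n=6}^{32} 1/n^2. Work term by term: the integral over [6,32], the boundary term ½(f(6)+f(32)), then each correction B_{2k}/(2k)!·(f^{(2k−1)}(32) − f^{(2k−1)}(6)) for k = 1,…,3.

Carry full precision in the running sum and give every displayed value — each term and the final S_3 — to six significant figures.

S_3 ≈ 0.150556

Integral: ∫_6^32 1/x^2 dx = 0.135417.
Boundary: ½(f(6) + f(32)) = ½(0.0277778 + 0.000976562) = 0.0143772.
Integral + boundary = 0.149794.
Correction k=1: B_{2}/2! · (f^{(1)}(32) − f^{(1)}(6)) = 1/12 · (-6.10352e-05 − (-0.00925926)) = 0.000766519.
Partial sum through k=1: 0.150560.
Correction k=2: B_{4}/4! · (f^{(3)}(32) − f^{(3)}(6)) = −1/720 · (-7.15256e-07 − (-0.00308642)) = -4.28570e-06.
Partial sum through k=2: 0.150556.
Correction k=3: B_{6}/6! · (f^{(5)}(32) − f^{(5)}(6)) = 1/30240 · (-2.09548e-08 − (-0.00257202)) = 8.50528e-08.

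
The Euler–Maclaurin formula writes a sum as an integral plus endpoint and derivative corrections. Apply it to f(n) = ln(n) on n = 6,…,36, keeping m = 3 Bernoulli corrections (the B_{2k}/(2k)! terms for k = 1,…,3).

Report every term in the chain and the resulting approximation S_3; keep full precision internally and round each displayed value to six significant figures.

S_3 ≈ 90.9322

Integral: ∫_6^36 ln(x) dx = 88.2561.
½[f(6) + f(36)] = ½[1.79176 + 3.58352] = 2.68764.
So far: 90.9438.
Order-1 term: 1/12 · (0.0277778 − 0.166667) = -0.0115741.
After k=1: 90.9322.
Order-2 term: −1/720 · (4.28669e-05 − 0.00925926) = 1.28005e-05.
After k=2: 90.9322.
Order-3 term: 1/30240 · (3.96916e-07 − 0.00308642) = -1.02051e-07.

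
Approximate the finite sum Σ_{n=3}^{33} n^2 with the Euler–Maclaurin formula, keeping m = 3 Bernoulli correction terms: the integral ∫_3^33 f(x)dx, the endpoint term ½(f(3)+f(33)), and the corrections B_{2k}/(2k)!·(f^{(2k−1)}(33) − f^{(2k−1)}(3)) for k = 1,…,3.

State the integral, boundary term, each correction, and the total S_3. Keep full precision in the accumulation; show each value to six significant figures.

∫_3^33 x^2 dx evaluates to 11970.0.
Endpoint term: (f(3) + f(33))/2 = (9.00000 + 1089.00)/2 = 549.000.
So far: 12519.0.
k=1: B_{2}/(2)! × [f^{(1)}(33) − f^{(1)}(3)] = 1/12 × (66.0000 − 6.00000) = 5.00000.
After k=1: 12524.0.
k=2: B_{4}/(4)! × [f^{(3)}(33) − f^{(3)}(3)] = −1/720 × (0.00000 − 0.00000) = 0.00000.
After k=2: 12524.0.
k=3: B_{6}/(6)! × [f^{(5)}(33) − f^{(5)}(3)] = 1/30240 × (0.00000 − 0.00000) = 0.00000.

S_3 ≈ 12524.0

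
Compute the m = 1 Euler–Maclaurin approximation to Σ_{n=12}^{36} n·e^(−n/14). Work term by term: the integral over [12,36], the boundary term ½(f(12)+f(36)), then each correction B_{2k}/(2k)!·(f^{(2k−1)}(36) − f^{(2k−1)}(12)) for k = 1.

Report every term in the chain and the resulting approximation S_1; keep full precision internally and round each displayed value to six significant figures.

S_1 ≈ 104.880

The integral term ∫_12^36 x·e^(−x/14) dx = 100.973.
Endpoint term: (f(12) + f(36))/2 = (5.09247 + 2.75135)/2 = 3.92191.
Running total after boundary: 104.895.
Order-1 term: 1/12 · (-0.120098 − 0.0606247) = -0.0150603.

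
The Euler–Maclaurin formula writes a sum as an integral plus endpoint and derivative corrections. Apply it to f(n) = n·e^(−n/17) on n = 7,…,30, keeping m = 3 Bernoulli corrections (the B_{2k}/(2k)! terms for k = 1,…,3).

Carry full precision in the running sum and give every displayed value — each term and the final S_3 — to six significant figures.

S_3 ≈ 138.317

∫_7^30 x·e^(−x/17) dx evaluates to 133.473.
½[f(7) + f(30)] = ½[4.63736 + 5.13711] = 4.88724.
Integral + boundary = 138.361.
k=1: B_{2}/(2)! × [f^{(1)}(30) − f^{(1)}(7)] = 1/12 × (-0.130946 − 0.389694) = -0.0433867.
Running total after k=1: 138.317.
k=2: B_{4}/(4)! × [f^{(3)}(30) − f^{(3)}(7)] = −1/720 × (0.000731932 − 0.00593306) = 7.22379e-06.
Running total after k=2: 138.317.
k=3: B_{6}/(6)! × [f^{(5)}(30) − f^{(5)}(7)] = 1/30240 × (6.63309e-06 − 3.63934e-05) = -9.84138e-10.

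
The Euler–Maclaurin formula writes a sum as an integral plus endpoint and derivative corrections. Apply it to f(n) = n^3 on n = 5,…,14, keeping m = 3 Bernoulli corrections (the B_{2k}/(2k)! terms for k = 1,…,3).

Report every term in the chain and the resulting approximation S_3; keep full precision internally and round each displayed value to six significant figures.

S_3 ≈ 10925.0

∫_5^14 x^3 dx evaluates to 9447.75.
Endpoint term: (f(5) + f(14))/2 = (125.000 + 2744.00)/2 = 1434.50.
So far: 10882.2.
Order-1 term: 1/12 · (588.000 − 75.0000) = 42.7500.
After k=1: 10925.0.
Order-2 term: −1/720 · (6.00000 − 6.00000) = 0.00000.
After k=2: 10925.0.
Order-3 term: 1/30240 · (0.00000 − 0.00000) = 0.00000.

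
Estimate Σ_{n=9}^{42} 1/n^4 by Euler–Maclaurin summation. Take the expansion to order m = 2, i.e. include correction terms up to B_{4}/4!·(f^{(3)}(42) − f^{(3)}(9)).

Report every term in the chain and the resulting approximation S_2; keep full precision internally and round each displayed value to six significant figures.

S_2 ≈ 0.000534724

∫_9^42 1/x^4 dx evaluates to 0.000452748.
Boundary: ½(f(9) + f(42)) = ½(0.000152416 + 3.21368e-07) = 7.63686e-05.
Running total after boundary: 0.000529117.
k=1: B_{2}/(2)! × [f^{(1)}(42) − f^{(1)}(9)] = 1/12 × (-3.06065e-08 − (-6.77404e-05)) = 5.64248e-06.
Partial sum through k=1: 0.000534759.
k=2: B_{4}/(4)! × [f^{(3)}(42) − f^{(3)}(9)] = −1/720 × (-5.20519e-10 − (-2.50890e-05)) = -3.48451e-08.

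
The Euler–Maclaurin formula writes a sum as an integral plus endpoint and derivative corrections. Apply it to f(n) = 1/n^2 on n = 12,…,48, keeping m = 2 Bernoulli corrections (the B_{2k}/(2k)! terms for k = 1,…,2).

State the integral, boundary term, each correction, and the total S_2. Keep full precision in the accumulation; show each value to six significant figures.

S_2 ≈ 0.0662840

The integral term ∫_12^48 1/x^2 dx = 0.0625000.
Endpoint term: (f(12) + f(48))/2 = (0.00694444 + 0.000434028)/2 = 0.00368924.
So far: 0.0661892.
k=1: B_{2}/(2)! × [f^{(1)}(48) − f^{(1)}(12)] = 1/12 × (-1.80845e-05 − (-0.00115741)) = 9.49436e-05.
Partial sum through k=1: 0.0662842.
k=2: B_{4}/(4)! × [f^{(3)}(48) − f^{(3)}(12)] = −1/720 × (-9.41901e-08 − (-9.64506e-05)) = -1.33828e-07.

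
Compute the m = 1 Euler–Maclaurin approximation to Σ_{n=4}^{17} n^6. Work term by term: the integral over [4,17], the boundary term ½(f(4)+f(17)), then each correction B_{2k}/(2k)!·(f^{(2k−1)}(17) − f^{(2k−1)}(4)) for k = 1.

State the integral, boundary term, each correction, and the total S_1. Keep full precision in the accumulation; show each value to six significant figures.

The integral term ∫_4^17 x^6 dx = 5.86175e+07.
½[f(4) + f(17)] = ½[4096.00 + 2.41376e+07] = 1.20708e+07.
So far: 7.06883e+07.
Correction k=1: B_{2}/2! · (f^{(1)}(17) − f^{(1)}(4)) = 1/12 · (8.51914e+06 − 6144.00) = 709416.

S_1 ≈ 7.13977e+07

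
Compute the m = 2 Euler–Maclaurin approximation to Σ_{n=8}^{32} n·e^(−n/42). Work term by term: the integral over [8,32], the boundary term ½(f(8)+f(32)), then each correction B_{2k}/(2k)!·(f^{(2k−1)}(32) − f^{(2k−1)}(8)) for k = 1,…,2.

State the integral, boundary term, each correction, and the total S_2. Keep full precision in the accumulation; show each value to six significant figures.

The integral term ∫_8^32 x·e^(−x/42) dx = 285.046.
½[f(8) + f(32)] = ½[6.61252 + 14.9368] = 10.7747.
So far: 295.821.
Correction k=1: B_{2}/2! · (f^{(1)}(32) − f^{(1)}(8)) = 1/12 · (0.111137 − 0.669124) = -0.0464989.
Partial sum through k=1: 295.774.
Correction k=2: B_{4}/4! · (f^{(3)}(32) − f^{(3)}(8)) = −1/720 · (0.000592228 − 0.00131647) = 1.00589e-06.

S_2 ≈ 295.774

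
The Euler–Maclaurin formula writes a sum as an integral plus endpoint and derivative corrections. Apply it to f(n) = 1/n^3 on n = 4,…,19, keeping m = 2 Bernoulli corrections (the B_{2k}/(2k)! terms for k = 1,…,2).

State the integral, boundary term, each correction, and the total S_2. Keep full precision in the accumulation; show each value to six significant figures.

Integral: ∫_4^19 1/x^3 dx = 0.0298650.
Endpoint term: (f(4) + f(19))/2 = (0.0156250 + 0.000145794)/2 = 0.00788540.
So far: 0.0377504.
k=1: B_{2}/(2)! × [f^{(1)}(19) − f^{(1)}(4)] = 1/12 × (-2.30201e-05 − (-0.0117188)) = 0.000974644.
After k=1: 0.0387250.
k=2: B_{4}/(4)! × [f^{(3)}(19) − f^{(3)}(4)] = −1/720 × (-1.27535e-06 − (-0.0146484)) = -2.03433e-05.

S_2 ≈ 0.0387047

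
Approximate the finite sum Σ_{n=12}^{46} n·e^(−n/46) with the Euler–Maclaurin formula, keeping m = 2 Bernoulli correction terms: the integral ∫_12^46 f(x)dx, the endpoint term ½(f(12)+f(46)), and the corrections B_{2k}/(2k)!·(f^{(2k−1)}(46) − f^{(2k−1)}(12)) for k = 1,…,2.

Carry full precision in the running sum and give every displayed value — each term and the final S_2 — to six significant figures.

S_2 ≈ 511.548

The integral term ∫_12^46 x·e^(−x/46) dx = 498.512.
Boundary: ½(f(12) + f(46)) = ½(9.24458 + 16.9225) = 13.0835.
Integral + boundary = 511.595.
Order-1 term: 1/12 · (0.00000 − 0.569412) = -0.0474510.
After k=1: 511.548.
Order-2 term: −1/720 · (0.000347712 − 0.000997247) = 9.02132e-07.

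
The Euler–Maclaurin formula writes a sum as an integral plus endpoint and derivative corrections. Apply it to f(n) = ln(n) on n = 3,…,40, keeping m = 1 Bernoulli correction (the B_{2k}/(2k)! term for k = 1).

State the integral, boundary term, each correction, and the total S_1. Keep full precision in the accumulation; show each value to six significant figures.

S_1 ≈ 109.627

∫_3^40 ln(x) dx evaluates to 107.259.
½[f(3) + f(40)] = ½[1.09861 + 3.68888] = 2.39375.
Running total after boundary: 109.653.
Order-1 term: 1/12 · (0.0250000 − 0.333333) = -0.0256944.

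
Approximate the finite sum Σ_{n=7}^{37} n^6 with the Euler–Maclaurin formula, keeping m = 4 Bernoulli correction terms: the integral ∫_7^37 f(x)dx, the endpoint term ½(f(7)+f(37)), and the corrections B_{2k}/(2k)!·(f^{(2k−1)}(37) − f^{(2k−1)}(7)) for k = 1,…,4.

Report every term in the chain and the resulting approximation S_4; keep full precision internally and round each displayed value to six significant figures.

Integral: ∫_7^37 x^6 dx = 1.35616e+10.
Endpoint term: (f(7) + f(37))/2 = (117649 + 2.56573e+09)/2 = 1.28292e+09.
So far: 1.48445e+10.
k=1: B_{2}/(2)! × [f^{(1)}(37) − f^{(1)}(7)] = 1/12 × (4.16064e+08 − 100842) = 3.46636e+07.
Running total after k=1: 1.48792e+10.
k=2: B_{4}/(4)! × [f^{(3)}(37) − f^{(3)}(7)] = −1/720 × (6.07836e+06 − 41160.0) = -8385.00.
Running total after k=2: 1.48792e+10.
k=3: B_{6}/(6)! × [f^{(5)}(37) − f^{(5)}(7)] = 1/30240 × (26640.0 − 5040.00) = 0.714286.
Running total after k=3: 1.48792e+10.
k=4: B_{8}/(8)! × [f^{(7)}(37) − f^{(7)}(7)] = −1/1209600 × (0.00000 − 0.00000) = 0.00000.

S_4 ≈ 1.48792e+10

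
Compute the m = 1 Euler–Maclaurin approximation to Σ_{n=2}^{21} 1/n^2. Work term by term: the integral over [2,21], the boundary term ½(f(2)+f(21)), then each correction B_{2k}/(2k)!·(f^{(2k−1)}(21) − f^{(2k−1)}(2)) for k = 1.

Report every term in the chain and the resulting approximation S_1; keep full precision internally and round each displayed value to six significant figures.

Integral: ∫_2^21 1/x^2 dx = 0.452381.
½[f(2) + f(21)] = ½[0.250000 + 0.00226757] = 0.126134.
So far: 0.578515.
Correction k=1: B_{2}/2! · (f^{(1)}(21) − f^{(1)}(2)) = 1/12 · (-0.000215959 − (-0.250000)) = 0.0208153.

S_1 ≈ 0.599330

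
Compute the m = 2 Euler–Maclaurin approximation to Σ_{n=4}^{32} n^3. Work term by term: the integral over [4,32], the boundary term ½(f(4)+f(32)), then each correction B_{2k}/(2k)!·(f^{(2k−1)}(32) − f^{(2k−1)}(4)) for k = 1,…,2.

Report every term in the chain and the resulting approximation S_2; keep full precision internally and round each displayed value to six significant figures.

Integral: ∫_4^32 x^3 dx = 262080.
Boundary: ½(f(4) + f(32)) = ½(64.0000 + 32768.0) = 16416.0.
Running total after boundary: 278496.
Order-1 term: 1/12 · (3072.00 − 48.0000) = 252.000.
Running total after k=1: 278748.
Order-2 term: −1/720 · (6.00000 − 6.00000) = 0.00000.

S_2 ≈ 278748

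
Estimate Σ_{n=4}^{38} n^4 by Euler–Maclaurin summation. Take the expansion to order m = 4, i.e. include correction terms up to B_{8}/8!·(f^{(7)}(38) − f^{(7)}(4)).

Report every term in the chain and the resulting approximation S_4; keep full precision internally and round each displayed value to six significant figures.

Integral: ∫_4^38 x^4 dx = 1.58468e+07.
½[f(4) + f(38)] = ½[256.000 + 2.08514e+06] = 1.04270e+06.
So far: 1.68895e+07.
Order-1 term: 1/12 · (219488 − 256.000) = 18269.3.
Running total after k=1: 1.69078e+07.
Order-2 term: −1/720 · (912.000 − 96.0000) = -1.13333.
Running total after k=2: 1.69078e+07.
Order-3 term: 1/30240 · (0.00000 − 0.00000) = 0.00000.
Running total after k=3: 1.69078e+07.
Order-4 term: −1/1209600 · (0.00000 − 0.00000) = 0.00000.

S_4 ≈ 1.69078e+07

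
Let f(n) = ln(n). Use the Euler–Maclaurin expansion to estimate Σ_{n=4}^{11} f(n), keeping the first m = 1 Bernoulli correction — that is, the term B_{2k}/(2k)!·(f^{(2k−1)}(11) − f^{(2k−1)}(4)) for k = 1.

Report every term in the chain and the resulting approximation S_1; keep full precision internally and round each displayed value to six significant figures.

Integral: ∫_4^11 ln(x) dx = 13.8317.
Endpoint term: (f(4) + f(11))/2 = (1.38629 + 2.39790)/2 = 1.89209.
Running total after boundary: 15.7238.
Order-1 term: 1/12 · (0.0909091 − 0.250000) = -0.0132576.

S_1 ≈ 15.7105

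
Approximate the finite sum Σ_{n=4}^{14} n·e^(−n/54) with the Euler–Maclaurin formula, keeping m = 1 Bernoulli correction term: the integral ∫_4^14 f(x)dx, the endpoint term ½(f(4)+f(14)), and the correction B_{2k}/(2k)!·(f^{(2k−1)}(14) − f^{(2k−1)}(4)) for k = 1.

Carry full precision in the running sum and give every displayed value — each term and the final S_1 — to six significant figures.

∫_4^14 x·e^(−x/54) dx evaluates to 74.9848.
½[f(4) + f(14)] = ½[3.71441 + 10.8027] = 7.25857.
So far: 82.2434.
k=1: B_{2}/(2)! × [f^{(1)}(14) − f^{(1)}(4)] = 1/12 × (0.571573 − 0.859818) = -0.0240204.

S_1 ≈ 82.2194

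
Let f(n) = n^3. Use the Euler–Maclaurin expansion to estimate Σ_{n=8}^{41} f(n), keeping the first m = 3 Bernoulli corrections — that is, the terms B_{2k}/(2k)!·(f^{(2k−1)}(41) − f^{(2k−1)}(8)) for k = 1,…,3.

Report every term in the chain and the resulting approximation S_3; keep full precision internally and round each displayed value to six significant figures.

S_3 ≈ 740537

The integral term ∫_8^41 x^3 dx = 705416.
½[f(8) + f(41)] = ½[512.000 + 68921.0] = 34716.5.
Running total after boundary: 740133.
Order-1 term: 1/12 · (5043.00 − 192.000) = 404.250.
After k=1: 740537.
Order-2 term: −1/720 · (6.00000 − 6.00000) = 0.00000.
After k=2: 740537.
Order-3 term: 1/30240 · (0.00000 − 0.00000) = 0.00000.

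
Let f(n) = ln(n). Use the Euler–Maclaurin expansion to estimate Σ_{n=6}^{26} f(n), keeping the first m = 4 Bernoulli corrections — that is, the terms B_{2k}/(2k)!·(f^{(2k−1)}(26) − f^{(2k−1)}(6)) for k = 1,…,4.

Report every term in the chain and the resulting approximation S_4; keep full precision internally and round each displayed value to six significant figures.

S_4 ≈ 56.4742

∫_6^26 ln(x) dx evaluates to 53.9600.
Endpoint term: (f(6) + f(26))/2 = (1.79176 + 3.25810)/2 = 2.52493.
Running total after boundary: 56.4849.
Correction k=1: B_{2}/2! · (f^{(1)}(26) − f^{(1)}(6)) = 1/12 · (0.0384615 − 0.166667) = -0.0106838.
After k=1: 56.4742.
Correction k=2: B_{4}/4! · (f^{(3)}(26) − f^{(3)}(6)) = −1/720 · (0.000113792 − 0.00925926) = 1.27020e-05.
After k=2: 56.4742.
Correction k=3: B_{6}/6! · (f^{(5)}(26) − f^{(5)}(6)) = 1/30240 · (2.01997e-06 − 0.00308642) = -1.01997e-07.
After k=3: 56.4742.
Correction k=4: B_{8}/8! · (f^{(7)}(26) − f^{(7)}(6)) = −1/1209600 · (8.96436e-08 − 0.00257202) = 2.12626e-09.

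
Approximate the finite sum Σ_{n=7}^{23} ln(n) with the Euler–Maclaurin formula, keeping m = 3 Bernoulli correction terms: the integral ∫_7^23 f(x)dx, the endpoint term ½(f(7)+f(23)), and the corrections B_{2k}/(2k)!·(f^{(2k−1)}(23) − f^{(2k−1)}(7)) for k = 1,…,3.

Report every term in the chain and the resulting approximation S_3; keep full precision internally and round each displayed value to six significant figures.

Integral: ∫_7^23 ln(x) dx = 42.4950.
Boundary: ½(f(7) + f(23)) = ½(1.94591 + 3.13549) = 2.54070.
Running total after boundary: 45.0357.
Order-1 term: 1/12 · (0.0434783 − 0.142857) = -0.00828157.
After k=1: 45.0274.
Order-2 term: −1/720 · (0.000164379 − 0.00583090) = 7.87017e-06.
After k=2: 45.0274.
Order-3 term: 1/30240 · (3.72883e-06 − 0.00142798) = -4.70981e-08.

S_3 ≈ 45.0274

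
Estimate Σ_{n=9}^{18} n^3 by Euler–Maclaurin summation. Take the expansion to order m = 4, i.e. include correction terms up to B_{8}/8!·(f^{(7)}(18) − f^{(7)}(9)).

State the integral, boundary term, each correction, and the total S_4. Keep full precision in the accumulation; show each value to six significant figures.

The integral term ∫_9^18 x^3 dx = 24603.8.
Endpoint term: (f(9) + f(18))/2 = (729.000 + 5832.00)/2 = 3280.50.
Running total after boundary: 27884.2.
Order-1 term: 1/12 · (972.000 − 243.000) = 60.7500.
After k=1: 27945.0.
Order-2 term: −1/720 · (6.00000 − 6.00000) = 0.00000.
After k=2: 27945.0.
Order-3 term: 1/30240 · (0.00000 − 0.00000) = 0.00000.
After k=3: 27945.0.
Order-4 term: −1/1209600 · (0.00000 − 0.00000) = 0.00000.

S_4 ≈ 27945.0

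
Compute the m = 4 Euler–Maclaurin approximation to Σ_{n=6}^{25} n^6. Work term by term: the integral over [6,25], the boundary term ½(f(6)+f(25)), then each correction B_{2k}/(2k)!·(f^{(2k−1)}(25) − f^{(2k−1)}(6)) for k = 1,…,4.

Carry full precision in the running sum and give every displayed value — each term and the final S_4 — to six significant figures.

Integral: ∫_6^25 x^6 dx = 8.71891e+08.
½[f(6) + f(25)] = ½[46656.0 + 2.44141e+08] = 1.22094e+08.
So far: 9.93984e+08.
Order-1 term: 1/12 · (5.85938e+07 − 46656.0) = 4.87892e+06.
Running total after k=1: 9.98863e+08.
Order-2 term: −1/720 · (1.87500e+06 − 25920.0) = -2568.17.
Running total after k=2: 9.98861e+08.
Order-3 term: 1/30240 · (18000.0 − 4320.00) = 0.452381.
Running total after k=3: 9.98861e+08.
Order-4 term: −1/1209600 · (0.00000 − 0.00000) = 0.00000.

S_4 ≈ 9.98861e+08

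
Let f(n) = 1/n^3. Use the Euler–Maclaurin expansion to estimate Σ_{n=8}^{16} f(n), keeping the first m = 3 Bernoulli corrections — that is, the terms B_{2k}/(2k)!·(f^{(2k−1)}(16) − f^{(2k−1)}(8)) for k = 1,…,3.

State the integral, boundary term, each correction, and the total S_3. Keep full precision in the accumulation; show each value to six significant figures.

S_3 ≈ 0.00701492

The integral term ∫_8^16 1/x^3 dx = 0.00585938.
Boundary: ½(f(8) + f(16)) = ½(0.00195312 + 0.000244141) = 0.00109863.
Integral + boundary = 0.00695801.
Order-1 term: 1/12 · (-4.57764e-05 − (-0.000732422)) = 5.72205e-05.
Partial sum through k=1: 0.00701523.
Order-2 term: −1/720 · (-3.57628e-06 − (-0.000228882)) = -3.12924e-07.
Partial sum through k=2: 0.00701492.
Order-3 term: 1/30240 · (-5.86733e-07 − (-0.000150204)) = 4.94765e-09.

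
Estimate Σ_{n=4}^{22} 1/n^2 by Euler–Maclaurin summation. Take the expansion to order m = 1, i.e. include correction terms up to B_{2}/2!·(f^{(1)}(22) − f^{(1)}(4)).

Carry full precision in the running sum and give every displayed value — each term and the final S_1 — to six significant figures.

S_1 ≈ 0.239417

∫_4^22 1/x^2 dx evaluates to 0.204545.
Boundary: ½(f(4) + f(22)) = ½(0.0625000 + 0.00206612) = 0.0322831.
Integral + boundary = 0.236829.
Correction k=1: B_{2}/2! · (f^{(1)}(22) − f^{(1)}(4)) = 1/12 · (-0.000187829 − (-0.0312500)) = 0.00258851.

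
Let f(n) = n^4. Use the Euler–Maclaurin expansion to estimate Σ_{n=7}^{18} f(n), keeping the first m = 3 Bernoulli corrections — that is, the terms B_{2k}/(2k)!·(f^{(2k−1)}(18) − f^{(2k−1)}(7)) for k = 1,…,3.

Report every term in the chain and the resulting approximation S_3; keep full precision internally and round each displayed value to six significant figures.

∫_7^18 x^4 dx evaluates to 374552.
½[f(7) + f(18)] = ½[2401.00 + 104976] = 53688.5.
Integral + boundary = 428241.
k=1: B_{2}/(2)! × [f^{(1)}(18) − f^{(1)}(7)] = 1/12 × (23328.0 − 1372.00) = 1829.67.
After k=1: 430070.
k=2: B_{4}/(4)! × [f^{(3)}(18) − f^{(3)}(7)] = −1/720 × (432.000 − 168.000) = -0.366667.
After k=2: 430070.
k=3: B_{6}/(6)! × [f^{(5)}(18) − f^{(5)}(7)] = 1/30240 × (0.00000 − 0.00000) = 0.00000.

S_3 ≈ 430070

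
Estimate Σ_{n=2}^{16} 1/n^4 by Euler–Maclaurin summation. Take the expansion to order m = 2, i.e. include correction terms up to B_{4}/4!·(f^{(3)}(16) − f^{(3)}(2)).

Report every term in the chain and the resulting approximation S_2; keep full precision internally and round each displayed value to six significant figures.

∫_2^16 1/x^4 dx evaluates to 0.0415853.
Boundary: ½(f(2) + f(16)) = ½(0.0625000 + 1.52588e-05) = 0.0312576.
Running total after boundary: 0.0728429.
k=1: B_{2}/(2)! × [f^{(1)}(16) − f^{(1)}(2)] = 1/12 × (-3.81470e-06 − (-0.125000)) = 0.0104163.
Running total after k=1: 0.0832593.
k=2: B_{4}/(4)! × [f^{(3)}(16) − f^{(3)}(2)] = −1/720 × (-4.47035e-07 − (-0.937500)) = -0.00130208.

S_2 ≈ 0.0819572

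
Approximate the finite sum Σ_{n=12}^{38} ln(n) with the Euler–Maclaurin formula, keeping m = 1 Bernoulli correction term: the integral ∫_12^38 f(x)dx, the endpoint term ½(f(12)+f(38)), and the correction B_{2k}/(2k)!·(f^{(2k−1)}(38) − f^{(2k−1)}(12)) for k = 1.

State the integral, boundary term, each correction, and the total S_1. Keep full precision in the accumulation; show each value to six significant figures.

∫_12^38 ln(x) dx evaluates to 82.4094.
Boundary: ½(f(12) + f(38)) = ½(2.48491 + 3.63759) = 3.06125.
So far: 85.4706.
Correction k=1: B_{2}/2! · (f^{(1)}(38) − f^{(1)}(12)) = 1/12 · (0.0263158 − 0.0833333) = -0.00475146.

S_1 ≈ 85.4659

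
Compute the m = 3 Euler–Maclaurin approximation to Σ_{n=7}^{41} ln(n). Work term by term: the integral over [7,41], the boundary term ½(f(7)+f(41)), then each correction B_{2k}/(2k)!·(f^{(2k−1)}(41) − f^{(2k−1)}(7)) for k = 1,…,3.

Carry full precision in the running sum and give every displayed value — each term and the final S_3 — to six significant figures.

S_3 ≈ 107.455

∫_7^41 ln(x) dx evaluates to 104.635.
Boundary: ½(f(7) + f(41)) = ½(1.94591 + 3.71357) = 2.82974.
Running total after boundary: 107.465.
Correction k=1: B_{2}/2! · (f^{(1)}(41) − f^{(1)}(7)) = 1/12 · (0.0243902 − 0.142857) = -0.00987224.
Partial sum through k=1: 107.455.
Correction k=2: B_{4}/4! · (f^{(3)}(41) − f^{(3)}(7)) = −1/720 · (2.90187e-05 − 0.00583090) = 8.05817e-06.
Partial sum through k=2: 107.455.
Correction k=3: B_{6}/6! · (f^{(5)}(41) − f^{(5)}(7)) = 1/30240 · (2.07153e-07 − 0.00142798) = -4.72146e-08.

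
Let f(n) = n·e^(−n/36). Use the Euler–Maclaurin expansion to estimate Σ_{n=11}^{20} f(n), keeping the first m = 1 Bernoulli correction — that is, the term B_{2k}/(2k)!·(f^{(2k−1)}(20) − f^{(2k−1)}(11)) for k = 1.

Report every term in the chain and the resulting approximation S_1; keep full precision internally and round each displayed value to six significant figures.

The integral term ∫_11^20 x·e^(−x/36) dx = 89.8331.
Endpoint term: (f(11) + f(20))/2 = (8.10385 + 11.4751)/2 = 9.78946.
Integral + boundary = 99.6226.
Order-1 term: 1/12 · (0.255002 − 0.511607) = -0.0213838.

S_1 ≈ 99.6012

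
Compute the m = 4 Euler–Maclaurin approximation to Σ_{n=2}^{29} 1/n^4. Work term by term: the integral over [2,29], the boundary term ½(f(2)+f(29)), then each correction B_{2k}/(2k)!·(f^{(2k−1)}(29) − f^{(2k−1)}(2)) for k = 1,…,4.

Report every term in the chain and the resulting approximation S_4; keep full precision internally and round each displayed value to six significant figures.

The integral term ∫_2^29 1/x^4 dx = 0.0416530.
½[f(2) + f(29)] = ½[0.0625000 + 1.41387e-06] = 0.0312507.
So far: 0.0729037.
k=1: B_{2}/(2)! × [f^{(1)}(29) − f^{(1)}(2)] = 1/12 × (-1.95016e-07 − (-0.125000)) = 0.0104167.
After k=1: 0.0833204.
k=2: B_{4}/(4)! × [f^{(3)}(29) − f^{(3)}(2)] = −1/720 × (-6.95657e-09 − (-0.937500)) = -0.00130208.
After k=2: 0.0820183.
k=3: B_{6}/(6)! × [f^{(5)}(29) − f^{(5)}(2)] = 1/30240 × (-4.63220e-10 − (-13.1250)) = 0.000434028.
After k=3: 0.0824523.
k=4: B_{8}/(8)! × [f^{(7)}(29) − f^{(7)}(2)] = −1/1209600 × (-4.95717e-11 − (-295.312)) = -0.000244141.

S_4 ≈ 0.0822082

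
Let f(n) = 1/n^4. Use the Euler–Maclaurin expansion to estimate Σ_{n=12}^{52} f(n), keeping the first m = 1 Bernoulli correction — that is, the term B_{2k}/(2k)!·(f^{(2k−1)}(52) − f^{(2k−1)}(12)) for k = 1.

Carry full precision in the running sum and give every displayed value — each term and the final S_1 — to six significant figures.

S_1 ≈ 0.000216050

Integral: ∫_12^52 1/x^4 dx = 0.000190531.
Boundary: ½(f(12) + f(52)) = ½(4.82253e-05 + 1.36769e-07) = 2.41810e-05.
Integral + boundary = 0.000214712.
Correction k=1: B_{2}/2! · (f^{(1)}(52) − f^{(1)}(12)) = 1/12 · (-1.05207e-08 − (-1.60751e-05)) = 1.33872e-06.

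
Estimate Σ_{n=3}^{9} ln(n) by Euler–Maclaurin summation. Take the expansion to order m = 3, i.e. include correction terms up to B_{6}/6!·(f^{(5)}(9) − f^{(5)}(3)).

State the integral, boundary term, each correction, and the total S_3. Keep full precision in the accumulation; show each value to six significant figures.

∫_3^9 ln(x) dx evaluates to 10.4792.
½[f(3) + f(9)] = ½[1.09861 + 2.19722] = 1.64792.
So far: 12.1271.
Order-1 term: 1/12 · (0.111111 − 0.333333) = -0.0185185.
Running total after k=1: 12.1086.
Order-2 term: −1/720 · (0.00274348 − 0.0740741) = 9.90703e-05.
Running total after k=2: 12.1087.
Order-3 term: 1/30240 · (0.000406442 − 0.0987654) = -3.25261e-06.

S_3 ≈ 12.1087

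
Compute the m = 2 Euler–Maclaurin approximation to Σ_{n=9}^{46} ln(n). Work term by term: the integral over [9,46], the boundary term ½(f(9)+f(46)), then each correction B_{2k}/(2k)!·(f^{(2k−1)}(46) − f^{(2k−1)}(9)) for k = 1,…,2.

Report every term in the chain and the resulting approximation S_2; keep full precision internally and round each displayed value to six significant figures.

S_2 ≈ 122.348

∫_9^46 ln(x) dx evaluates to 119.342.
Endpoint term: (f(9) + f(46))/2 = (2.19722 + 3.82864)/2 = 3.01293.
So far: 122.355.
k=1: B_{2}/(2)! × [f^{(1)}(46) − f^{(1)}(9)] = 1/12 × (0.0217391 − 0.111111) = -0.00744767.
Running total after k=1: 122.348.
k=2: B_{4}/(4)! × [f^{(3)}(46) − f^{(3)}(9)] = −1/720 × (2.05474e-05 − 0.00274348) = 3.78186e-06.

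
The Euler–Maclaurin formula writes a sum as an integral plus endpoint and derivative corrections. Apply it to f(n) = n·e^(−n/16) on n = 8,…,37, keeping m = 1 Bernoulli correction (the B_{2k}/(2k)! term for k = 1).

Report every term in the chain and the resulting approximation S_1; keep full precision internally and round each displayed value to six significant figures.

S_1 ≈ 153.166

Integral: ∫_8^37 x·e^(−x/16) dx = 148.944.
½[f(8) + f(37)] = ½[4.85225 + 3.66350] = 4.25787.
Integral + boundary = 153.202.
Order-1 term: 1/12 · (-0.129955 − 0.303265) = -0.0361017.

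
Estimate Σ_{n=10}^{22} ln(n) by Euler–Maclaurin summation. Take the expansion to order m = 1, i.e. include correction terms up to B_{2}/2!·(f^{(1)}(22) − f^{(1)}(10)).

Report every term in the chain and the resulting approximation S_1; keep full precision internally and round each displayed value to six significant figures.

∫_10^22 ln(x) dx evaluates to 32.9771.
½[f(10) + f(22)] = ½[2.30259 + 3.09104] = 2.69681.
So far: 35.6739.
Order-1 term: 1/12 · (0.0454545 − 0.100000) = -0.00454545.

S_1 ≈ 35.6694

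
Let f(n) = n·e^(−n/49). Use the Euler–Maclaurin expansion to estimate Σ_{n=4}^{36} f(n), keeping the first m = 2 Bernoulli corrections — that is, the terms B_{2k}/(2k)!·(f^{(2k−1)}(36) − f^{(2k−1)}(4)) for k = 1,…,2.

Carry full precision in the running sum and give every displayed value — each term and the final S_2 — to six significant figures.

∫_4^36 x·e^(−x/49) dx evaluates to 395.671.
Boundary: ½(f(4) + f(36)) = ½(3.68644 + 17.2675) = 10.4770.
Integral + boundary = 406.148.
k=1: B_{2}/(2)! × [f^{(1)}(36) − f^{(1)}(4)] = 1/12 × (0.127255 − 0.846377) = -0.0599269.
After k=1: 406.088.
k=2: B_{4}/(4)! × [f^{(3)}(36) − f^{(3)}(4)] = −1/720 × (0.000452544 − 0.00112020) = 9.27298e-07.

S_2 ≈ 406.088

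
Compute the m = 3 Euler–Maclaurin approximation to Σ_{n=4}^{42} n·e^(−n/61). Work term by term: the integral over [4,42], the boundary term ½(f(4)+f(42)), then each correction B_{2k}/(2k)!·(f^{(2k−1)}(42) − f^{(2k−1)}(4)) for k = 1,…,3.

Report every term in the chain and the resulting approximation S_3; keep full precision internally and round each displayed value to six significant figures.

S_3 ≈ 569.648

The integral term ∫_4^42 x·e^(−x/61) dx = 557.286.
½[f(4) + f(42)] = ½[3.74612 + 21.0973] = 12.4217.
So far: 569.708.
Order-1 term: 1/12 · (0.156459 − 0.875118) = -0.0598882.
Running total after k=1: 569.648.
Order-2 term: −1/720 · (0.000312038 − 0.000738559) = 5.92391e-07.
Running total after k=2: 569.648.
Order-3 term: 1/30240 · (1.56417e-07 − 3.33764e-07) = -5.86463e-12.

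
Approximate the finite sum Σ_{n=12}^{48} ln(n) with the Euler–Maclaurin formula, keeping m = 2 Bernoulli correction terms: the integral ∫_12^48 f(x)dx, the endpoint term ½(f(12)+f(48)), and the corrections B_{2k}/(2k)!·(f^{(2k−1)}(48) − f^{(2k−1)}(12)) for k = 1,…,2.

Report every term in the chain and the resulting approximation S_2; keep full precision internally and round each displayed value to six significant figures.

∫_12^48 ln(x) dx evaluates to 119.999.
Endpoint term: (f(12) + f(48))/2 = (2.48491 + 3.87120)/2 = 3.17805.
Running total after boundary: 123.177.
Order-1 term: 1/12 · (0.0208333 − 0.0833333) = -0.00520833.
Partial sum through k=1: 123.172.
Order-2 term: −1/720 · (1.80845e-05 − 0.00115741) = 1.58239e-06.

S_2 ≈ 123.172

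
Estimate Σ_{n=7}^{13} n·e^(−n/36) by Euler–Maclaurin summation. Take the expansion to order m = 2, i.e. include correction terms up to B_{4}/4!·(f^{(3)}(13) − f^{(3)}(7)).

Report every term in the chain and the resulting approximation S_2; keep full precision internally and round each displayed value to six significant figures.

∫_7^13 x·e^(−x/36) dx evaluates to 45.1215.
Endpoint term: (f(7) + f(13))/2 = (5.76304 + 9.05972)/2 = 7.41138.
So far: 52.5329.
Correction k=1: B_{2}/2! · (f^{(1)}(13) − f^{(1)}(7)) = 1/12 · (0.445243 − 0.663207) = -0.0181637.
After k=1: 52.5148.
Correction k=2: B_{4}/4! · (f^{(3)}(13) − f^{(3)}(7)) = −1/720 · (0.00141902 − 0.00178225) = 5.04485e-07.

S_2 ≈ 52.5148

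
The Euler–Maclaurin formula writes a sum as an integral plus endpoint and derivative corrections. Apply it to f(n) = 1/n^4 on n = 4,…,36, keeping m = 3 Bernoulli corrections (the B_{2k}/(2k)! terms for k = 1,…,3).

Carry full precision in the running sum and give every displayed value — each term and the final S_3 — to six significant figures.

S_3 ≈ 0.00747080

Integral: ∫_4^36 1/x^4 dx = 0.00520119.
½[f(4) + f(36)] = ½[0.00390625 + 5.95374e-07] = 0.00195342.
Integral + boundary = 0.00715461.
Correction k=1: B_{2}/2! · (f^{(1)}(36) − f^{(1)}(4)) = 1/12 · (-6.61527e-08 − (-0.00390625)) = 0.000325515.
After k=1: 0.00748013.
Correction k=2: B_{4}/4! · (f^{(3)}(36) − f^{(3)}(4)) = −1/720 · (-1.53131e-09 − (-0.00732422)) = -1.01725e-05.
After k=2: 0.00746995.
Correction k=3: B_{6}/6! · (f^{(5)}(36) − f^{(5)}(4)) = 1/30240 · (-6.61678e-11 − (-0.0256348)) = 8.47711e-07.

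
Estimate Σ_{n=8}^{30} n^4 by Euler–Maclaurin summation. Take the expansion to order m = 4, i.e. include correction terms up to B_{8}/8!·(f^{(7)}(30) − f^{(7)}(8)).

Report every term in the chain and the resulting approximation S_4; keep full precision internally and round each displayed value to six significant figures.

S_4 ≈ 5.26932e+06

The integral term ∫_8^30 x^4 dx = 4.85345e+06.
Boundary: ½(f(8) + f(30)) = ½(4096.00 + 810000) = 407048.
Running total after boundary: 5.26049e+06.
Correction k=1: B_{2}/2! · (f^{(1)}(30) − f^{(1)}(8)) = 1/12 · (108000 − 2048.00) = 8829.33.
Running total after k=1: 5.26932e+06.
Correction k=2: B_{4}/4! · (f^{(3)}(30) − f^{(3)}(8)) = −1/720 · (720.000 − 192.000) = -0.733333.
Running total after k=2: 5.26932e+06.
Correction k=3: B_{6}/6! · (f^{(5)}(30) − f^{(5)}(8)) = 1/30240 · (0.00000 − 0.00000) = 0.00000.
Running total after k=3: 5.26932e+06.
Correction k=4: B_{8}/8! · (f^{(7)}(30) − f^{(7)}(8)) = −1/1209600 · (0.00000 − 0.00000) = 0.00000.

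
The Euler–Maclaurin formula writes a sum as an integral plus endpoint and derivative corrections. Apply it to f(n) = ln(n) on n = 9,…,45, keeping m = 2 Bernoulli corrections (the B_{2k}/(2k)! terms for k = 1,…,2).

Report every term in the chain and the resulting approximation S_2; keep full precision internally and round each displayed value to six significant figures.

∫_9^45 ln(x) dx evaluates to 115.525.
Endpoint term: (f(9) + f(45))/2 = (2.19722 + 3.80666)/2 = 3.00194.
So far: 118.527.
Correction k=1: B_{2}/2! · (f^{(1)}(45) − f^{(1)}(9)) = 1/12 · (0.0222222 − 0.111111) = -0.00740741.
Running total after k=1: 118.519.
Correction k=2: B_{4}/4! · (f^{(3)}(45) − f^{(3)}(9)) = −1/720 · (2.19479e-05 − 0.00274348) = 3.77991e-06.

S_2 ≈ 118.519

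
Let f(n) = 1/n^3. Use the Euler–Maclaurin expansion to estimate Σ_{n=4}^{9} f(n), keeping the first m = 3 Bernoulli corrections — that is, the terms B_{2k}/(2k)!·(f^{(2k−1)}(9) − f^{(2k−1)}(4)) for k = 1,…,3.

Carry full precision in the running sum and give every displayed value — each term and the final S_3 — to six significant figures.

S_3 ≈ 0.0344951

∫_4^9 1/x^3 dx evaluates to 0.0250772.
Endpoint term: (f(4) + f(9))/2 = (0.0156250 + 0.00137174)/2 = 0.00849837.
So far: 0.0335755.
k=1: B_{2}/(2)! × [f^{(1)}(9) − f^{(1)}(4)] = 1/12 × (-0.000457247 − (-0.0117188)) = 0.000938459.
Partial sum through k=1: 0.0345140.
k=2: B_{4}/(4)! × [f^{(3)}(9) − f^{(3)}(4)] = −1/720 × (-0.000112901 − (-0.0146484)) = -2.01882e-05.
Partial sum through k=2: 0.0344938.
k=3: B_{6}/(6)! × [f^{(5)}(9) − f^{(5)}(4)] = 1/30240 × (-5.85410e-05 − (-0.0384521)) = 1.26963e-06.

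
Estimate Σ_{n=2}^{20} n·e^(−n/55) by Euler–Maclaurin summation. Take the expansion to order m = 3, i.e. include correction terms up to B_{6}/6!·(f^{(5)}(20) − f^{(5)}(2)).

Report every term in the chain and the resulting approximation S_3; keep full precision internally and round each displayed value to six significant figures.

The integral term ∫_2^20 x·e^(−x/55) dx = 155.579.
Endpoint term: (f(2) + f(20))/2 = (1.92858 + 13.9029)/2 = 7.91573.
So far: 163.495.
Order-1 term: 1/12 · (0.442364 − 0.929225) = -0.0405717.
Partial sum through k=1: 163.454.
Order-2 term: −1/720 · (0.000605835 − 0.000944728) = 4.70685e-07.
Partial sum through k=2: 163.454.
Order-3 term: 1/30240 · (3.52210e-07 − 5.23066e-07) = -5.65001e-12.

S_3 ≈ 163.454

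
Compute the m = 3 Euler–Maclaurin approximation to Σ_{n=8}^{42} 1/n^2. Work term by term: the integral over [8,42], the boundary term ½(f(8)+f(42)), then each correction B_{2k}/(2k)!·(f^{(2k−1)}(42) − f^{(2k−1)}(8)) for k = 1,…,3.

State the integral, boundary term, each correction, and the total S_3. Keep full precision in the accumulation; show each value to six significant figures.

S_3 ≈ 0.109609

The integral term ∫_8^42 1/x^2 dx = 0.101190.
Boundary: ½(f(8) + f(42)) = ½(0.0156250 + 0.000566893) = 0.00809595.
Running total after boundary: 0.109286.
Order-1 term: 1/12 · (-2.69949e-05 − (-0.00390625)) = 0.000323271.
Running total after k=1: 0.109610.
Order-2 term: −1/720 · (-1.83639e-07 − (-0.000732422)) = -1.01700e-06.
Running total after k=2: 0.109609.
Order-3 term: 1/30240 · (-3.12311e-09 − (-0.000343323)) = 1.13532e-08.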